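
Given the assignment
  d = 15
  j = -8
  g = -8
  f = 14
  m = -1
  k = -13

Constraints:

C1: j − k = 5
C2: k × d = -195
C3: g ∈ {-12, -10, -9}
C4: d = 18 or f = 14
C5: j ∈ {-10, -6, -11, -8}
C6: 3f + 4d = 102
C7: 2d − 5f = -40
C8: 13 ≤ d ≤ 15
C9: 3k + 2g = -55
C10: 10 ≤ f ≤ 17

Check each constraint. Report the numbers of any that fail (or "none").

C1: j − k = -8 − (-13) = 5  holds
C2: k × d = -13 × 15 = -195  holds
C3: g = -8 is not in {-12, -10, -9}  fails
C4: d = 15 ≠ 18, but f = 14 = 14 (second disjunct)  holds
C5: j = -8 is in {-10, -6, -11, -8}  holds
C6: 3f + 4d = 3(14) + 4(15) = 102  holds
C7: 2d − 5f = 2(15) − 5(14) = -40  holds
C8: d = 15 lies in [13, 15]  holds
C9: 3k + 2g = 3(-13) + 2(-8) = -55  holds
C10: f = 14 lies in [10, 17]  holds

The assignment fails constraint 3.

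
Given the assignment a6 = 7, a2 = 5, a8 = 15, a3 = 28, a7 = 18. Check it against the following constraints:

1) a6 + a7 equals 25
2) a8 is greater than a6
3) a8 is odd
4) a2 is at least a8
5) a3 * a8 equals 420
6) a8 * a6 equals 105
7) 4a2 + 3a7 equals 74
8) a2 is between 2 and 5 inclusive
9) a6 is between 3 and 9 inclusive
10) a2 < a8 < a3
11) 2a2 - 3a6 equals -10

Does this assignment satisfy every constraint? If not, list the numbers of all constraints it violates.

1) a6 + a7 = 7 + 18 = 25  ✔
2) a8 = 15, a6 = 7; 15 > 7  ✔
3) a8 = 15 is odd  ✔
4) a2 = 5, a8 = 15; 5 < 15 (want ≥)  ✘
5) a3 * a8 = 28 * 15 = 420  ✔
6) a8 * a6 = 15 * 7 = 105  ✔
7) 4a2 + 3a7 = 4(5) + 3(18) = 74  ✔
8) a2 = 5 lies in [2, 5]  ✔
9) a6 = 7 lies in [3, 9]  ✔
10) values 5 < 15 < 28  ✔
11) 2a2 - 3a6 = 2(5) - 3(7) = -11, not -10  ✘

Violated: 4, 11.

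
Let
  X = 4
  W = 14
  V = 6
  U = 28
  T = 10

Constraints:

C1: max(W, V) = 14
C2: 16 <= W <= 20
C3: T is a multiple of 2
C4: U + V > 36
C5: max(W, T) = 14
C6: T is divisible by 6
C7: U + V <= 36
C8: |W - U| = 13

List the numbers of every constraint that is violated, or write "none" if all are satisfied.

C1: max(14, 6) = 14  true
C2: W = 14 is outside [16, 20]  false
C3: 10 / 2 = 5, so 2 divides 10  true
C4: U + V = 28 + 6 = 34; 34 ≤ 36, bound 36 not met  false
C5: max(14, 10) = 14  true
C6: 10 = 6*1 + 4, so 6 does not divide 10  false
C7: U + V = 28 + 6 = 34; 34 ≤ 36  true
C8: |14 - 28| = 14, not 13  false

The assignment fails constraints 2, 4, 6, 8.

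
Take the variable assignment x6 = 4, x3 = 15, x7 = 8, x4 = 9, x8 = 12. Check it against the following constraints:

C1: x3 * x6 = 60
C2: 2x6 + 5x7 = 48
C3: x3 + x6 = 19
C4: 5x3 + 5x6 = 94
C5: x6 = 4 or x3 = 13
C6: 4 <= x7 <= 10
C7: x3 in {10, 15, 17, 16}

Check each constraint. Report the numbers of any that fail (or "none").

C1: x3 * x6 = 15 * 4 = 60 — holds.
C2: 2x6 + 5x7 = 2(4) + 5(8) = 48 — holds.
C3: x3 + x6 = 15 + 4 = 19 — holds.
C4: 5x3 + 5x6 = 5(15) + 5(4) = 95, not 94 — fails.
C5: x6 = 4 = 4 (first disjunct) — holds.
C6: x7 = 8 lies in [4, 10] — holds.
C7: x3 = 15 is in {10, 15, 17, 16} — holds.

Violated: 4.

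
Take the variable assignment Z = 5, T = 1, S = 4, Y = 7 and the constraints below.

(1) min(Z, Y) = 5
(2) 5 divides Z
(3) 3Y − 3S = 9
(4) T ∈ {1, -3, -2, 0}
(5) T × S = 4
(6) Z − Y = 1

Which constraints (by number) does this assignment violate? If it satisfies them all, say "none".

The assignment fails constraint 6.

(1) min(5, 7) = 5  yes
(2) 5 / 5 = 1, so 5 divides 5  yes
(3) 3Y − 3S = 3(7) − 3(4) = 9  yes
(4) T = 1 is in {1, -3, -2, 0}  yes
(5) T × S = 1 × 4 = 4  yes
(6) Z − Y = 5 − 7 = -2, not 1  no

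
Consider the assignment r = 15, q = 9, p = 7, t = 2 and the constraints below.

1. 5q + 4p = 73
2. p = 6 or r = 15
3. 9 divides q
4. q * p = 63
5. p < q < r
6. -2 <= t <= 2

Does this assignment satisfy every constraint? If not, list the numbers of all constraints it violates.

1. 5q + 4p = 5(9) + 4(7) = 73 — OK.
2. p = 7 ≠ 6, but r = 15 = 15 (second disjunct) — OK.
3. 9 / 9 = 1, so 9 divides 9 — OK.
4. q * p = 9 * 7 = 63 — OK.
5. values 7 < 9 < 15 — OK.
6. t = 2 lies in [-2, 2] — OK.

Yes — all constraints hold.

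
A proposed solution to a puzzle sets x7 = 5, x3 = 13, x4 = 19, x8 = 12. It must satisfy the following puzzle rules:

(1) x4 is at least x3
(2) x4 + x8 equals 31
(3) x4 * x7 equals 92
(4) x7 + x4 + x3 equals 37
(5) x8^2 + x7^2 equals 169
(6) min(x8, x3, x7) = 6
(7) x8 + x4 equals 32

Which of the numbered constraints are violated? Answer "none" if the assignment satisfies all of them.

Constraints 3, 6, and 7 are violated.

(1) x4 = 19, x3 = 13; 19 ≥ 13 — holds.
(2) x4 + x8 = 19 + 12 = 31 — holds.
(3) x4 * x7 = 19 * 5 = 95, not 92 — does not hold.
(4) x7 + x4 + x3 = 5 + 19 + 13 = 37 — holds.
(5) x8^2 + x7^2 = 12^2 + 5^2 = 144 + 25 = 169 — holds.
(6) min(12, 13, 5) = 5, not 6 — does not hold.
(7) x8 + x4 = 12 + 19 = 31, not 32 — does not hold.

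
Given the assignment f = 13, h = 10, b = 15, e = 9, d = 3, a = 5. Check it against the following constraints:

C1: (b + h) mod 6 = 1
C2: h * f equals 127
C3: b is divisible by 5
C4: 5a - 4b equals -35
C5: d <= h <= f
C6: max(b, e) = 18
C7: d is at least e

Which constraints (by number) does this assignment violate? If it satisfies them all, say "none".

Constraints 2, 6, 7 are violated.

C1: b + h = 25; 25 mod 6 = 1 — holds.
C2: h * f = 10 * 13 = 130, not 127 — fails.
C3: 15 / 5 = 3, so 5 divides 15 — holds.
C4: 5a - 4b = 5(5) - 4(15) = -35 — holds.
C5: values 3 <= 10 <= 13 — holds.
C6: max(15, 9) = 15, not 18 — fails.
C7: d = 3, e = 9; 3 < 9 (want ≥) — fails.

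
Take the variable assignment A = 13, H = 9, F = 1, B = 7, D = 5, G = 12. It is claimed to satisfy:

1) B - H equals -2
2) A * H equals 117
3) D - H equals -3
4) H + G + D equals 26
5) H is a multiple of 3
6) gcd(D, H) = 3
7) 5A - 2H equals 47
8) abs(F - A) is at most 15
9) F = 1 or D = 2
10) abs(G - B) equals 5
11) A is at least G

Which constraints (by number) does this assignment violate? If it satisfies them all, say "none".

The assignment fails constraints 3 and 6.

1) B - H = 7 - 9 = -2  yes
2) A * H = 13 * 9 = 117  yes
3) D - H = 5 - 9 = -4, not -3  no
4) H + G + D = 9 + 12 + 5 = 26  yes
5) 9 / 3 = 3, so 3 divides 9  yes
6) gcd(5, 9) = 1, not 3  no
7) 5A - 2H = 5(13) - 2(9) = 47  yes
8) abs(1 - 13) = 12; 12 ≤ 15  yes
9) F = 1 = 1 (first disjunct)  yes
10) abs(12 - 7) = 5  yes
11) A = 13, G = 12; 13 ≥ 12  yes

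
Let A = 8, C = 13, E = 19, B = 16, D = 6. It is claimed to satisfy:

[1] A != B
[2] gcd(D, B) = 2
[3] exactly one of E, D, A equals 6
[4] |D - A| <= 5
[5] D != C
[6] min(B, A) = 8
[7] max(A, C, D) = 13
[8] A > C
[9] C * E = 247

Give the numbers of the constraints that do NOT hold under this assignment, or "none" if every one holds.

Constraint 8 is violated.

[1] A = 8, B = 16; distinct — satisfied.
[2] gcd(6, 16) = 2 — satisfied.
[3] E=19, D=6, A=8; 1 of them equals 6 — satisfied.
[4] |6 - 8| = 2; 2 ≤ 5 — satisfied.
[5] D = 6, C = 13; distinct — satisfied.
[6] min(16, 8) = 8 — satisfied.
[7] max(8, 13, 6) = 13 — satisfied.
[8] A = 8, C = 13; 8 ≤ 13 (want >) — violated.
[9] C * E = 13 * 19 = 247 — satisfied.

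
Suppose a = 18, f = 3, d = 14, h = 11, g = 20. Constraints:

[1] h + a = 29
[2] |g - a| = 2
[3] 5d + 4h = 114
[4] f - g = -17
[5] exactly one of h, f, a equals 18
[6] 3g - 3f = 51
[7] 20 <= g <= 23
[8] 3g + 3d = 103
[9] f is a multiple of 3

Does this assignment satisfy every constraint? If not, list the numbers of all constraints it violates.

Constraint 8 does not hold.

[1] h + a = 11 + 18 = 29  holds
[2] |20 - 18| = 2  holds
[3] 5d + 4h = 5(14) + 4(11) = 114  holds
[4] f - g = 3 - 20 = -17  holds
[5] h=11, f=3, a=18; 1 of them equals 18  holds
[6] 3g - 3f = 3(20) - 3(3) = 51  holds
[7] g = 20 lies in [20, 23]  holds
[8] 3g + 3d = 3(20) + 3(14) = 102, not 103  fails
[9] 3 / 3 = 1, so 3 divides 3  holds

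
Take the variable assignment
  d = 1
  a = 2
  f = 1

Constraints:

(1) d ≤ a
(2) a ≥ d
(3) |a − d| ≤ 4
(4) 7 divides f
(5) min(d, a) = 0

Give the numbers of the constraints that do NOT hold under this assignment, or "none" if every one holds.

No — constraints 4 and 5 are not satisfied.

(1) d = 1, a = 2; 1 ≤ 2  ✔
(2) a = 2, d = 1; 2 ≥ 1  ✔
(3) |2 − 1| = 1; 1 ≤ 4  ✔
(4) 1 = 7×0 + 1, so 7 does not divide 1  ✘
(5) min(1, 2) = 1, not 0  ✘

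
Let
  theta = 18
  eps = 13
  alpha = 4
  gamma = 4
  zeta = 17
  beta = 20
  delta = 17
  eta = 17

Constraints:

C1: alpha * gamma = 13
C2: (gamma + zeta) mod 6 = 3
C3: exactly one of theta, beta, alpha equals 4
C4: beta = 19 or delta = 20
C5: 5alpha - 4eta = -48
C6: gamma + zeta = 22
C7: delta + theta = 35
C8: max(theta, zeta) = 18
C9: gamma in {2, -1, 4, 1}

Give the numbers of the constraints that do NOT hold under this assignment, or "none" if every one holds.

C1: alpha * gamma = 4 * 4 = 16, not 13  fails
C2: gamma + zeta = 21; 21 mod 6 = 3  holds
C3: theta=18, beta=20, alpha=4; 1 of them equals 4  holds
C4: beta = 20 ≠ 19 and delta = 17 ≠ 20; both disjuncts false  fails
C5: 5alpha - 4eta = 5(4) - 4(17) = -48  holds
C6: gamma + zeta = 4 + 17 = 21, not 22  fails
C7: delta + theta = 17 + 18 = 35  holds
C8: max(18, 17) = 18  holds
C9: gamma = 4 is in {2, -1, 4, 1}  holds

Constraints 1, 4, 6 are violated.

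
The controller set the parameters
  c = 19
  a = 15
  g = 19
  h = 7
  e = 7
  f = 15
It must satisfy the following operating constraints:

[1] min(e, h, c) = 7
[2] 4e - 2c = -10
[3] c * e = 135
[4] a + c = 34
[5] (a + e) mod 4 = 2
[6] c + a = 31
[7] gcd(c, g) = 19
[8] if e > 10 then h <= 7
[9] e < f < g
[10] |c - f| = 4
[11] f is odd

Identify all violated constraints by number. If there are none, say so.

[1] min(7, 7, 19) = 7  holds
[2] 4e - 2c = 4(7) - 2(19) = -10  holds
[3] c * e = 19 * 7 = 133, not 135  fails
[4] a + c = 15 + 19 = 34  holds
[5] a + e = 22; 22 mod 4 = 2  holds
[6] c + a = 19 + 15 = 34, not 31  fails
[7] gcd(19, 19) = 19  holds
[8] e = 7, not > 10; antecedent false, conditional vacuously true  holds
[9] values 7 < 15 < 19  holds
[10] |19 - 15| = 4  holds
[11] f = 15 is odd  holds

The assignment fails constraints 3 and 6.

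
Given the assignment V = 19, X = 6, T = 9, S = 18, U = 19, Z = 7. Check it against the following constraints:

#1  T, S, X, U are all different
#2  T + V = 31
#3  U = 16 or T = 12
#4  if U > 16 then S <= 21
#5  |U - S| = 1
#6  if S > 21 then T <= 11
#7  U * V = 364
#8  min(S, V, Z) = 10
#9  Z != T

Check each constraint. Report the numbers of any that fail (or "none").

#1 values 9, 18, 6, 19 are pairwise distinct — holds.
#2 T + V = 9 + 19 = 28, not 31 — fails.
#3 U = 19 ≠ 16 and T = 9 ≠ 12; both disjuncts false — fails.
#4 U = 19 > 16, so we need S ≤ 21; S = 18 ≤ 21 — holds.
#5 |19 - 18| = 1 — holds.
#6 S = 18, not > 21; antecedent false, conditional vacuously true — holds.
#7 U * V = 19 * 19 = 361, not 364 — fails.
#8 min(18, 19, 7) = 7, not 10 — fails.
#9 Z = 7, T = 9; distinct — holds.

Violated: 2, 3, 7, and 8.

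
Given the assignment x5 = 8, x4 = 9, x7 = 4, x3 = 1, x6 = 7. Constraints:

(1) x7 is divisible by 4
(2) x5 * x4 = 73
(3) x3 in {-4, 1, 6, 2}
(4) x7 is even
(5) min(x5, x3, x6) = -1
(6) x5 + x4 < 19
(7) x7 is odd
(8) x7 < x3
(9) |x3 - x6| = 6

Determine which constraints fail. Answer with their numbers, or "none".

(1) 4 / 4 = 1, so 4 divides 4  true
(2) x5 * x4 = 8 * 9 = 72, not 73  false
(3) x3 = 1 is in {-4, 1, 6, 2}  true
(4) x7 = 4 is even  true
(5) min(8, 1, 7) = 1, not -1  false
(6) x5 + x4 = 8 + 9 = 17; 17 < 19  true
(7) x7 = 4 is even  false
(8) x7 = 4, x3 = 1; 4 ≥ 1 (want <)  false
(9) |1 - 7| = 6  true

No — constraints 2, 5, 7, 8 are not satisfied.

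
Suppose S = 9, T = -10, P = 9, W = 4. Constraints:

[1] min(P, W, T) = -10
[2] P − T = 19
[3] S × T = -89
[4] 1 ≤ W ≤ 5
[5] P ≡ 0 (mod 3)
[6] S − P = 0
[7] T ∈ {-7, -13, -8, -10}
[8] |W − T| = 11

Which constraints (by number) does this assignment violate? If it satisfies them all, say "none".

[1] min(9, 4, -10) = -10  holds
[2] P − T = 9 − (-10) = 19  holds
[3] S × T = 9 × (-10) = -90, not -89  fails
[4] W = 4 lies in [1, 5]  holds
[5] 9 mod 3 = 0  holds
[6] S − P = 9 − 9 = 0  holds
[7] T = -10 is in {-7, -13, -8, -10}  holds
[8] |4 − (-10)| = 14, not 11  fails

Violated: 3, 8.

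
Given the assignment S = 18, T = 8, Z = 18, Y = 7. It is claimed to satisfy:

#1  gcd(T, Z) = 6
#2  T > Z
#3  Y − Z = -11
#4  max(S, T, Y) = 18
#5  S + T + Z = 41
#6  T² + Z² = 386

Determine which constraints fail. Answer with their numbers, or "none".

Constraints 1, 2, 5, 6 do not hold.

#1 gcd(8, 18) = 2, not 6  ✗
#2 T = 8, Z = 18; 8 ≤ 18 (want >)  ✗
#3 Y − Z = 7 − 18 = -11  ✓
#4 max(18, 8, 7) = 18  ✓
#5 S + T + Z = 18 + 8 + 18 = 44, not 41  ✗
#6 T² + Z² = 8² + 18² = 64 + 324 = 388, not 386  ✗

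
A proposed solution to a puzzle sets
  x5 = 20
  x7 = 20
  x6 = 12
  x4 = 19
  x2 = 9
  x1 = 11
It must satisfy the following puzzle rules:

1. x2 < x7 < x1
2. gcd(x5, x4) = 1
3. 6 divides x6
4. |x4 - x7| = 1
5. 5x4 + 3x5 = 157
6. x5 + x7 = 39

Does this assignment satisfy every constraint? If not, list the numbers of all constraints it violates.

No — constraints 1, 5, 6 are not satisfied.

1. values 9, 20, 11; x7 = 20 is not < x1 = 11 — violated.
2. gcd(20, 19) = 1 — satisfied.
3. 12 / 6 = 2, so 6 divides 12 — satisfied.
4. |19 - 20| = 1 — satisfied.
5. 5x4 + 3x5 = 5(19) + 3(20) = 155, not 157 — violated.
6. x5 + x7 = 20 + 20 = 40, not 39 — violated.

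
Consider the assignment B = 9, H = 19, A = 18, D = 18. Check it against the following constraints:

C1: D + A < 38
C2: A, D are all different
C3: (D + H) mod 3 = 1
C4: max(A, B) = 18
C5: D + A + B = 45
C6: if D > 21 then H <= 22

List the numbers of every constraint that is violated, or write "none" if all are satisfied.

Constraint 2 is violated.

C1: D + A = 18 + 18 = 36; 36 < 38  ✓
C2: A = D = 18, not all different  ✗
C3: D + H = 37; 37 mod 3 = 1  ✓
C4: max(18, 9) = 18  ✓
C5: D + A + B = 18 + 18 + 9 = 45  ✓
C6: D = 18, not > 21; antecedent false, conditional vacuously true  ✓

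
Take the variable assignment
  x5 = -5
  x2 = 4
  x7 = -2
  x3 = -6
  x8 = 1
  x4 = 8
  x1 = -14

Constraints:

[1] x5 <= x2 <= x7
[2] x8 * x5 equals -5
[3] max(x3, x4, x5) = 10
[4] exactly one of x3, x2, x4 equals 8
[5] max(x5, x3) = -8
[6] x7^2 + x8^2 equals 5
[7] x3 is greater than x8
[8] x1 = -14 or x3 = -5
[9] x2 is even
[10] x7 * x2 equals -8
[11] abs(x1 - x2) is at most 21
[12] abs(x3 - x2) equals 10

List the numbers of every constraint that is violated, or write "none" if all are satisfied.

The assignment fails constraints 1, 3, 5, and 7.

[1] values -5, 4, -2; x2 = 4 is not <= x7 = -2  ✗
[2] x8 * x5 = 1 * (-5) = -5  ✓
[3] max(-6, 8, -5) = 8, not 10  ✗
[4] x3=-6, x2=4, x4=8; 1 of them equals 8  ✓
[5] max(-5, -6) = -5, not -8  ✗
[6] x7^2 + x8^2 = (-2)^2 + 1^2 = 4 + 1 = 5  ✓
[7] x3 = -6, x8 = 1; -6 ≤ 1 (want >)  ✗
[8] x1 = -14 = -14 (first disjunct)  ✓
[9] x2 = 4 is even  ✓
[10] x7 * x2 = -2 * 4 = -8  ✓
[11] abs(-14 - 4) = 18; 18 ≤ 21  ✓
[12] abs(-6 - 4) = 10  ✓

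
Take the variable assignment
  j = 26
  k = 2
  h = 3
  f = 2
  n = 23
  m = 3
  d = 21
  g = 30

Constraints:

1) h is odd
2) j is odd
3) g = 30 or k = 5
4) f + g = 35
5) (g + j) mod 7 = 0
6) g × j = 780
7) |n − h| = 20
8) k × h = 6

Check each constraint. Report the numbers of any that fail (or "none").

1) h = 3 is odd  ✔
2) j = 26 is even  ✘
3) g = 30 = 30 (first disjunct)  ✔
4) f + g = 2 + 30 = 32, not 35  ✘
5) g + j = 56; 56 mod 7 = 0  ✔
6) g × j = 30 × 26 = 780  ✔
7) |23 − 3| = 20  ✔
8) k × h = 2 × 3 = 6  ✔

Constraints 2, 4 do not hold.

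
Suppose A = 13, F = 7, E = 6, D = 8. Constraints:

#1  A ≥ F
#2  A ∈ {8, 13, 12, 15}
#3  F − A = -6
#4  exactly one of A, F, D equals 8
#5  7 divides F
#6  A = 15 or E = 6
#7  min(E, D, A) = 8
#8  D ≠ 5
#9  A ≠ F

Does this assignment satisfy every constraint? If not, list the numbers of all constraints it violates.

#1 A = 13, F = 7; 13 ≥ 7 — holds.
#2 A = 13 is in {8, 13, 12, 15} — holds.
#3 F − A = 7 − 13 = -6 — holds.
#4 A=13, F=7, D=8; 1 of them equals 8 — holds.
#5 7 / 7 = 1, so 7 divides 7 — holds.
#6 A = 13 ≠ 15, but E = 6 = 6 (second disjunct) — holds.
#7 min(6, 8, 13) = 6, not 8 — does not hold.
#8 D = 8, and 8 ≠ 5 — holds.
#9 A = 13, F = 7; distinct — holds.

The assignment fails constraint 7.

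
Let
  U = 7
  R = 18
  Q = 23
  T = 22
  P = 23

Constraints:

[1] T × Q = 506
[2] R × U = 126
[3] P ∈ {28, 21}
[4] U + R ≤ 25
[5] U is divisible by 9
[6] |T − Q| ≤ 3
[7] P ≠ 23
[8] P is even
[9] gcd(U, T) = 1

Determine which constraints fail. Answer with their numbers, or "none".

[1] T × Q = 22 × 23 = 506 — OK.
[2] R × U = 18 × 7 = 126 — OK.
[3] P = 23 is not in {28, 21} — violated.
[4] U + R = 7 + 18 = 25; 25 ≤ 25 — OK.
[5] 7 = 9×0 + 7, so 9 does not divide 7 — violated.
[6] |22 − 23| = 1; 1 ≤ 3 — OK.
[7] P = 23, but 23 is required to differ — violated.
[8] P = 23 is odd — violated.
[9] gcd(7, 22) = 1 — OK.

Constraints 3, 5, 7, and 8 do not hold.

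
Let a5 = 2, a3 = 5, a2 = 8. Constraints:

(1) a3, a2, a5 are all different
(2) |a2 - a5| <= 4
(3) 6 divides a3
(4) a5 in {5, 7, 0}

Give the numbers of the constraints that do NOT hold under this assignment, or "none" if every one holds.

(1) values 5, 8, 2 are pairwise distinct — satisfied.
(2) |8 - 2| = 6; 6 > 4, exceeds bound 4 — violated.
(3) 5 = 6*0 + 5, so 6 does not divide 5 — violated.
(4) a5 = 2 is not in {5, 7, 0} — violated.

Violated: 2, 3, and 4.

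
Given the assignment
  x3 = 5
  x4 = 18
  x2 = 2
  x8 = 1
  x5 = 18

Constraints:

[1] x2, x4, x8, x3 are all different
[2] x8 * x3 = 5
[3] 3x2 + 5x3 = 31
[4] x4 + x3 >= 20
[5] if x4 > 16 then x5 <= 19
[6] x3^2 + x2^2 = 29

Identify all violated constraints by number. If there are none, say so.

All constraints are satisfied.

[1] values 2, 18, 1, 5 are pairwise distinct — holds.
[2] x8 * x3 = 1 * 5 = 5 — holds.
[3] 3x2 + 5x3 = 3(2) + 5(5) = 31 — holds.
[4] x4 + x3 = 18 + 5 = 23; 23 ≥ 20 — holds.
[5] x4 = 18 > 16, so we need x5 ≤ 19; x5 = 18 ≤ 19 — holds.
[6] x3^2 + x2^2 = 5^2 + 2^2 = 25 + 4 = 29 — holds.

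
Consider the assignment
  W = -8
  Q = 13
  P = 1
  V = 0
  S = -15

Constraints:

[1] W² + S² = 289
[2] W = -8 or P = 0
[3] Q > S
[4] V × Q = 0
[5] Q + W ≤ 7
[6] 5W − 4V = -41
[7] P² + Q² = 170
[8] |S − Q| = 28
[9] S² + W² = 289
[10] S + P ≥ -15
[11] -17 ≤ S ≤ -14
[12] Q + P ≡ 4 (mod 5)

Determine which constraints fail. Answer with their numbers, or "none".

No — constraint 6 is not satisfied.

[1] W² + S² = (-8)² + (-15)² = 64 + 225 = 289 — OK.
[2] W = -8 = -8 (first disjunct) — OK.
[3] Q = 13, S = -15; 13 > -15 — OK.
[4] V × Q = 0 × 13 = 0 — OK.
[5] Q + W = 13 + (-8) = 5; 5 ≤ 7 — OK.
[6] 5W − 4V = 5(-8) − 4(0) = -40, not -41 — violated.
[7] P² + Q² = 1² + 13² = 1 + 169 = 170 — OK.
[8] |-15 − 13| = 28 — OK.
[9] S² + W² = (-15)² + (-8)² = 225 + 64 = 289 — OK.
[10] S + P = -15 + 1 = -14; -14 ≥ -15 — OK.
[11] S = -15 lies in [-17, -14] — OK.
[12] Q + P = 14; 14 mod 5 = 4 — OK.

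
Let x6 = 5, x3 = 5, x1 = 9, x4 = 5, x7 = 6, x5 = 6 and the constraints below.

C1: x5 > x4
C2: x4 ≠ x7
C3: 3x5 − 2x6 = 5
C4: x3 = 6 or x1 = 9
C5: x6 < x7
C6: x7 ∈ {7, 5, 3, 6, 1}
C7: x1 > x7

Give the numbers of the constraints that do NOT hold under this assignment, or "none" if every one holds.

C1: x5 = 6, x4 = 5; 6 > 5 — OK.
C2: x4 = 5, x7 = 6; distinct — OK.
C3: 3x5 − 2x6 = 3(6) − 2(5) = 8, not 5 — violated.
C4: x3 = 5 ≠ 6, but x1 = 9 = 9 (second disjunct) — OK.
C5: x6 = 5, x7 = 6; 5 < 6 — OK.
C6: x7 = 6 is in {7, 5, 3, 6, 1} — OK.
C7: x1 = 9, x7 = 6; 9 > 6 — OK.

The assignment fails constraint 3.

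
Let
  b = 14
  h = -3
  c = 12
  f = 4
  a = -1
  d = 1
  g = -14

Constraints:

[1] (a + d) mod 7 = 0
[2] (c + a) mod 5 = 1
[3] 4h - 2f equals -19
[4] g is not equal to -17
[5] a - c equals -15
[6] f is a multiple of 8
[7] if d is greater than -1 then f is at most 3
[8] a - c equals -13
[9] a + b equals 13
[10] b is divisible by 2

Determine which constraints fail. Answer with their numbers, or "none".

Constraints 3, 5, 6, 7 are violated.

[1] a + d = 0; 0 mod 7 = 0  holds
[2] c + a = 11; 11 mod 5 = 1  holds
[3] 4h - 2f = 4(-3) - 2(4) = -20, not -19  fails
[4] g = -14, and -14 ≠ -17  holds
[5] a - c = -1 - 12 = -13, not -15  fails
[6] 4 = 8*0 + 4, so 8 does not divide 4  fails
[7] d = 1 > -1, so we need f ≤ 3; but f = 4 > 3  fails
[8] a - c = -1 - 12 = -13  holds
[9] a + b = -1 + 14 = 13  holds
[10] 14 / 2 = 7, so 2 divides 14  holds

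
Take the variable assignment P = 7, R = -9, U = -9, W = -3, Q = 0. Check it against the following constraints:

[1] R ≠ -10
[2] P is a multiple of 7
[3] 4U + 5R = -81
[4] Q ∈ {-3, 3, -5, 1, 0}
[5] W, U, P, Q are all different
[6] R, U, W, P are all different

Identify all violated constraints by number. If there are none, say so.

[1] R = -9, and -9 ≠ -10  holds
[2] 7 / 7 = 1, so 7 divides 7  holds
[3] 4U + 5R = 4(-9) + 5(-9) = -81  holds
[4] Q = 0 is in {-3, 3, -5, 1, 0}  holds
[5] values -3, -9, 7, 0 are pairwise distinct  holds
[6] R = U = -9, not all different  fails

Constraint 6 is violated.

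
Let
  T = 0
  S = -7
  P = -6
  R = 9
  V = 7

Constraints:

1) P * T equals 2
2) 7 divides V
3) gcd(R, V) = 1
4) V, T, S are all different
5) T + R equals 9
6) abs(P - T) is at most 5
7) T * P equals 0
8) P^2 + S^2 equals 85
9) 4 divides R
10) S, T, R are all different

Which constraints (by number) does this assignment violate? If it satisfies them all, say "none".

1) P * T = -6 * 0 = 0, not 2  FAIL
2) 7 / 7 = 1, so 7 divides 7  OK
3) gcd(9, 7) = 1  OK
4) values 7, 0, -7 are pairwise distinct  OK
5) T + R = 0 + 9 = 9  OK
6) abs(-6 - 0) = 6; 6 > 5, exceeds bound 5  FAIL
7) T * P = 0 * (-6) = 0  OK
8) P^2 + S^2 = (-6)^2 + (-7)^2 = 36 + 49 = 85  OK
9) 9 = 4*2 + 1, so 4 does not divide 9  FAIL
10) values -7, 0, 9 are pairwise distinct  OK

No — constraints 1, 6, 9 are not satisfied.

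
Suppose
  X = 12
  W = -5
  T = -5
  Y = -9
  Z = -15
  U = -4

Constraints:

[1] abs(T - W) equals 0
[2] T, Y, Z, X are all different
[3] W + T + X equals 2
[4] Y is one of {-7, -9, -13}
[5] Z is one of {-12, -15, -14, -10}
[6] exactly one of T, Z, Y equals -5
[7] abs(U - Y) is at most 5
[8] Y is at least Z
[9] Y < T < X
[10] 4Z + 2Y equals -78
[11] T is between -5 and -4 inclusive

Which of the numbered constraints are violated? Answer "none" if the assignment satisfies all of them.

[1] abs(-5 - (-5)) = 0  OK
[2] values -5, -9, -15, 12 are pairwise distinct  OK
[3] W + T + X = -5 + (-5) + 12 = 2  OK
[4] Y = -9 is in {-7, -9, -13}  OK
[5] Z = -15 is in {-12, -15, -14, -10}  OK
[6] T=-5, Z=-15, Y=-9; 1 of them equals -5  OK
[7] abs(-4 - (-9)) = 5; 5 ≤ 5  OK
[8] Y = -9, Z = -15; -9 ≥ -15  OK
[9] values -9 < -5 < 12  OK
[10] 4Z + 2Y = 4(-15) + 2(-9) = -78  OK
[11] T = -5 lies in [-5, -4]  OK

The assignment satisfies every constraint.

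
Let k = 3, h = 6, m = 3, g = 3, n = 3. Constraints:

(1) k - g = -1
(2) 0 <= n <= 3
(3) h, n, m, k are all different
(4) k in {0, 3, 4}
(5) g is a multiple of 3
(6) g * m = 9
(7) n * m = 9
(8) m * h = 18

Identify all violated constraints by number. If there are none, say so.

(1) k - g = 3 - 3 = 0, not -1  no
(2) n = 3 lies in [0, 3]  yes
(3) n = m = 3, not all different  no
(4) k = 3 is in {0, 3, 4}  yes
(5) 3 / 3 = 1, so 3 divides 3  yes
(6) g * m = 3 * 3 = 9  yes
(7) n * m = 3 * 3 = 9  yes
(8) m * h = 3 * 6 = 18  yes

The assignment fails constraints 1 and 3.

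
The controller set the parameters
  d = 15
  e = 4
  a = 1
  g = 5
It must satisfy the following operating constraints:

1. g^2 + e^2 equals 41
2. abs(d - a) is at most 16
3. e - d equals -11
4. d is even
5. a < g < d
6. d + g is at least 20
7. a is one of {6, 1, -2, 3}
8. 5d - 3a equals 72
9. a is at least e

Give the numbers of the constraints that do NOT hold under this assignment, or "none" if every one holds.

1. g^2 + e^2 = 5^2 + 4^2 = 25 + 16 = 41  true
2. abs(15 - 1) = 14; 14 ≤ 16  true
3. e - d = 4 - 15 = -11  true
4. d = 15 is odd  false
5. values 1 < 5 < 15  true
6. d + g = 15 + 5 = 20; 20 ≥ 20  true
7. a = 1 is in {6, 1, -2, 3}  true
8. 5d - 3a = 5(15) - 3(1) = 72  true
9. a = 1, e = 4; 1 < 4 (want ≥)  false

The assignment fails constraints 4, 9.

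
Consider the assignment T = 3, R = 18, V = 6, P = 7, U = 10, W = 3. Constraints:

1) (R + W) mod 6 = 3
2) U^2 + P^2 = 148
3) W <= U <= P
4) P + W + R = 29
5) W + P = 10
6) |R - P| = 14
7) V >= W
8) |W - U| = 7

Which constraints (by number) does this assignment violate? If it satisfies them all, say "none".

Violated: 2, 3, 4, 6.

1) R + W = 21; 21 mod 6 = 3  ✓
2) U^2 + P^2 = 10^2 + 7^2 = 100 + 49 = 149, not 148  ✗
3) values 3, 10, 7; U = 10 is not <= P = 7  ✗
4) P + W + R = 7 + 3 + 18 = 28, not 29  ✗
5) W + P = 3 + 7 = 10  ✓
6) |18 - 7| = 11, not 14  ✗
7) V = 6, W = 3; 6 ≥ 3  ✓
8) |3 - 10| = 7  ✓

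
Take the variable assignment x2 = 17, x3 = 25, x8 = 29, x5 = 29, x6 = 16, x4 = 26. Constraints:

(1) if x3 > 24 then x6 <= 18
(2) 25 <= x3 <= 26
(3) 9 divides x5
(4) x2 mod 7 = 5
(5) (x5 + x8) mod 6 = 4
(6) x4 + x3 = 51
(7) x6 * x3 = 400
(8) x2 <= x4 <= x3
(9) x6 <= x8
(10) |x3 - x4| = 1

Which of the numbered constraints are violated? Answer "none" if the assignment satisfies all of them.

(1) x3 = 25 > 24, so we need x6 ≤ 18; x6 = 16 ≤ 18 — OK.
(2) x3 = 25 lies in [25, 26] — OK.
(3) 29 = 9*3 + 2, so 9 does not divide 29 — violated.
(4) 17 mod 7 = 3, not 5 — violated.
(5) x5 + x8 = 58; 58 mod 6 = 4 — OK.
(6) x4 + x3 = 26 + 25 = 51 — OK.
(7) x6 * x3 = 16 * 25 = 400 — OK.
(8) values 17, 26, 25; x4 = 26 is not <= x3 = 25 — violated.
(9) x6 = 16, x8 = 29; 16 ≤ 29 — OK.
(10) |25 - 26| = 1 — OK.

Constraints 3, 4, and 8 do not hold.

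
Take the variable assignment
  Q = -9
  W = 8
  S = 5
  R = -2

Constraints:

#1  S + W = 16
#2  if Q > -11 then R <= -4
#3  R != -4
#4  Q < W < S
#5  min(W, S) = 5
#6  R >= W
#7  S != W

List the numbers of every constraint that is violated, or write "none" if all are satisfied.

#1 S + W = 5 + 8 = 13, not 16 — does not hold.
#2 Q = -9 > -11, so we need R ≤ -4; but R = -2 > -4 — does not hold.
#3 R = -2, and -2 ≠ -4 — holds.
#4 values -9, 8, 5; W = 8 is not < S = 5 — does not hold.
#5 min(8, 5) = 5 — holds.
#6 R = -2, W = 8; -2 < 8 (want ≥) — does not hold.
#7 S = 5, W = 8; distinct — holds.

Constraints 1, 2, 4, 6 are violated.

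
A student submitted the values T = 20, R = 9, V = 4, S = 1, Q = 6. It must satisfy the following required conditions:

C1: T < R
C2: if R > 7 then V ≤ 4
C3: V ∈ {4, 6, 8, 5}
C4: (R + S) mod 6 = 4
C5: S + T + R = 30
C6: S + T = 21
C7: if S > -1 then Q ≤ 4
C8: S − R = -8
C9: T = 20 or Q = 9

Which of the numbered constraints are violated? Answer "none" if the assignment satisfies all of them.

C1: T = 20, R = 9; 20 ≥ 9 (want <) — fails.
C2: R = 9 > 7, so we need V ≤ 4; V = 4 ≤ 4 — holds.
C3: V = 4 is in {4, 6, 8, 5} — holds.
C4: R + S = 10; 10 mod 6 = 4 — holds.
C5: S + T + R = 1 + 20 + 9 = 30 — holds.
C6: S + T = 1 + 20 = 21 — holds.
C7: S = 1 > -1, so we need Q ≤ 4; but Q = 6 > 4 — fails.
C8: S − R = 1 − 9 = -8 — holds.
C9: T = 20 = 20 (first disjunct) — holds.

Constraints 1 and 7 are violated.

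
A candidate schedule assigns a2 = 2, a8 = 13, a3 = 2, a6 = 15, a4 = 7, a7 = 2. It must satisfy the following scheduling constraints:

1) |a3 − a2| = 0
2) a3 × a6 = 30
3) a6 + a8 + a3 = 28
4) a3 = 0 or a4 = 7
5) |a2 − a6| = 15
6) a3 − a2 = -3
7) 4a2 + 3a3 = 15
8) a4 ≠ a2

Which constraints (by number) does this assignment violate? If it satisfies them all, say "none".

1) |2 − 2| = 0  OK
2) a3 × a6 = 2 × 15 = 30  OK
3) a6 + a8 + a3 = 15 + 13 + 2 = 30, not 28  FAIL
4) a3 = 2 ≠ 0, but a4 = 7 = 7 (second disjunct)  OK
5) |2 − 15| = 13, not 15  FAIL
6) a3 − a2 = 2 − 2 = 0, not -3  FAIL
7) 4a2 + 3a3 = 4(2) + 3(2) = 14, not 15  FAIL
8) a4 = 7, a2 = 2; distinct  OK

Violated: 3, 5, 6, and 7.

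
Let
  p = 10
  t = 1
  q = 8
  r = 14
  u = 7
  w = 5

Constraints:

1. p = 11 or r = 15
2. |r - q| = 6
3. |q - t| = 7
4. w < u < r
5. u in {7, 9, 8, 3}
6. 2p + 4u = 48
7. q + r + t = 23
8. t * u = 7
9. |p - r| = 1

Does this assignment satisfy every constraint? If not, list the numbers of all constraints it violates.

1. p = 10 ≠ 11 and r = 14 ≠ 15; both disjuncts false — does not hold.
2. |14 - 8| = 6 — holds.
3. |8 - 1| = 7 — holds.
4. values 5 < 7 < 14 — holds.
5. u = 7 is in {7, 9, 8, 3} — holds.
6. 2p + 4u = 2(10) + 4(7) = 48 — holds.
7. q + r + t = 8 + 14 + 1 = 23 — holds.
8. t * u = 1 * 7 = 7 — holds.
9. |10 - 14| = 4, not 1 — does not hold.

Constraints 1, 9 are violated.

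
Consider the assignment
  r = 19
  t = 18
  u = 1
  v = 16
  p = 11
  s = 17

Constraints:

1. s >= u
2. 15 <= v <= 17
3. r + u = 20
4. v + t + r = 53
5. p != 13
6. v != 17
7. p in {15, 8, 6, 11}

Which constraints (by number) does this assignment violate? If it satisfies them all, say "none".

1. s = 17, u = 1; 17 ≥ 1 — OK.
2. v = 16 lies in [15, 17] — OK.
3. r + u = 19 + 1 = 20 — OK.
4. v + t + r = 16 + 18 + 19 = 53 — OK.
5. p = 11, and 11 ≠ 13 — OK.
6. v = 16, and 16 ≠ 17 — OK.
7. p = 11 is in {15, 8, 6, 11} — OK.

All constraints are satisfied.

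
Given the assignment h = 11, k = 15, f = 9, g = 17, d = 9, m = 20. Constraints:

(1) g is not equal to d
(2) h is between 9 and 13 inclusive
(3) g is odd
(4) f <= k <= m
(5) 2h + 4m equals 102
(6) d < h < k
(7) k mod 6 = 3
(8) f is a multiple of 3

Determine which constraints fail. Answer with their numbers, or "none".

(1) g = 17, d = 9; distinct  true
(2) h = 11 lies in [9, 13]  true
(3) g = 17 is odd  true
(4) values 9 <= 15 <= 20  true
(5) 2h + 4m = 2(11) + 4(20) = 102  true
(6) values 9 < 11 < 15  true
(7) 15 mod 6 = 3  true
(8) 9 / 3 = 3, so 3 divides 9  true

All constraints are satisfied.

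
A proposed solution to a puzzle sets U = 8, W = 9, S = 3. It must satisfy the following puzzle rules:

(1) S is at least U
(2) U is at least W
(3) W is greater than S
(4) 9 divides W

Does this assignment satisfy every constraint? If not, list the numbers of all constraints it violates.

No — constraints 1 and 2 are not satisfied.

(1) S = 3, U = 8; 3 < 8 (want ≥)  FAIL
(2) U = 8, W = 9; 8 < 9 (want ≥)  FAIL
(3) W = 9, S = 3; 9 > 3  OK
(4) 9 / 9 = 1, so 9 divides 9  OK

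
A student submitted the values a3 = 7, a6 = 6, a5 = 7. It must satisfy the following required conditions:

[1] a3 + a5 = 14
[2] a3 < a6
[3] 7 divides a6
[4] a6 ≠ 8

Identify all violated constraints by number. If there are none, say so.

[1] a3 + a5 = 7 + 7 = 14  OK
[2] a3 = 7, a6 = 6; 7 ≥ 6 (want <)  FAIL
[3] 6 = 7×0 + 6, so 7 does not divide 6  FAIL
[4] a6 = 6, and 6 ≠ 8  OK

Constraints 2 and 3 do not hold.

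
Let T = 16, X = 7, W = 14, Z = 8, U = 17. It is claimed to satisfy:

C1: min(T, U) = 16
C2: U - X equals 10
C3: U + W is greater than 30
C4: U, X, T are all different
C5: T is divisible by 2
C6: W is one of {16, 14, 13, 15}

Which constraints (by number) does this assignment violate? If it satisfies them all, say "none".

The assignment satisfies every constraint.

C1: min(16, 17) = 16 — holds.
C2: U - X = 17 - 7 = 10 — holds.
C3: U + W = 17 + 14 = 31; 31 > 30 — holds.
C4: values 17, 7, 16 are pairwise distinct — holds.
C5: 16 / 2 = 8, so 2 divides 16 — holds.
C6: W = 14 is in {16, 14, 13, 15} — holds.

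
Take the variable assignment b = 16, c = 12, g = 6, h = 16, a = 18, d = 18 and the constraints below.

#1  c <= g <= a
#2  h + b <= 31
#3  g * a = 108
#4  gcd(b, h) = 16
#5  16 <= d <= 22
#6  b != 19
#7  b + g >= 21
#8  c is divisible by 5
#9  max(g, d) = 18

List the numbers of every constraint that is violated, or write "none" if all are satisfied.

Constraints 1, 2, 8 are violated.

#1 values 12, 6, 18; c = 12 is not <= g = 6  no
#2 h + b = 16 + 16 = 32; 32 > 31, bound 31 not met  no
#3 g * a = 6 * 18 = 108  yes
#4 gcd(16, 16) = 16  yes
#5 d = 18 lies in [16, 22]  yes
#6 b = 16, and 16 ≠ 19  yes
#7 b + g = 16 + 6 = 22; 22 ≥ 21  yes
#8 12 = 5*2 + 2, so 5 does not divide 12  no
#9 max(6, 18) = 18  yes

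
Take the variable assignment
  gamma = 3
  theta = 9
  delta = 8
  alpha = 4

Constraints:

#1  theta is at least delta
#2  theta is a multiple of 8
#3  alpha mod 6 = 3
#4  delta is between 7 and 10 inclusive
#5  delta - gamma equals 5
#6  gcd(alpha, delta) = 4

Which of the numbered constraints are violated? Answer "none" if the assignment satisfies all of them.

#1 theta = 9, delta = 8; 9 ≥ 8 — satisfied.
#2 9 = 8*1 + 1, so 8 does not divide 9 — violated.
#3 4 mod 6 = 4, not 3 — violated.
#4 delta = 8 lies in [7, 10] — satisfied.
#5 delta - gamma = 8 - 3 = 5 — satisfied.
#6 gcd(4, 8) = 4 — satisfied.

Constraints 2 and 3 are violated.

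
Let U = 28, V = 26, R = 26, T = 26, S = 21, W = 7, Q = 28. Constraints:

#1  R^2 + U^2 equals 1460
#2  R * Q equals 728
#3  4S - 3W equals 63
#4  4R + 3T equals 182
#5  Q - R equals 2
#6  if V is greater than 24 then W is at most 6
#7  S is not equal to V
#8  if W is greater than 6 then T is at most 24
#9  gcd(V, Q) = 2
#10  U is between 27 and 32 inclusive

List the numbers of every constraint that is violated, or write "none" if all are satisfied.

Violated: 6, 8.

#1 R^2 + U^2 = 26^2 + 28^2 = 676 + 784 = 1460 — satisfied.
#2 R * Q = 26 * 28 = 728 — satisfied.
#3 4S - 3W = 4(21) - 3(7) = 63 — satisfied.
#4 4R + 3T = 4(26) + 3(26) = 182 — satisfied.
#5 Q - R = 28 - 26 = 2 — satisfied.
#6 V = 26 > 24, so we need W ≤ 6; but W = 7 > 6 — violated.
#7 S = 21, V = 26; distinct — satisfied.
#8 W = 7 > 6, so we need T ≤ 24; but T = 26 > 24 — violated.
#9 gcd(26, 28) = 2 — satisfied.
#10 U = 28 lies in [27, 32] — satisfied.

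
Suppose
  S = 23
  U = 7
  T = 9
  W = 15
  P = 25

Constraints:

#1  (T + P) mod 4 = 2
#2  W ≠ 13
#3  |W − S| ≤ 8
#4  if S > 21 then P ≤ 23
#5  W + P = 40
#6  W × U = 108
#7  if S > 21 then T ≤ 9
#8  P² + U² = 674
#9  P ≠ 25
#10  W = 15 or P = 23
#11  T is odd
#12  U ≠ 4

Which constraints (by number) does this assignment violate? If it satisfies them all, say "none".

#1 T + P = 34; 34 mod 4 = 2 — OK.
#2 W = 15, and 15 ≠ 13 — OK.
#3 |15 − 23| = 8; 8 ≤ 8 — OK.
#4 S = 23 > 21, so we need P ≤ 23; but P = 25 > 23 — violated.
#5 W + P = 15 + 25 = 40 — OK.
#6 W × U = 15 × 7 = 105, not 108 — violated.
#7 S = 23 > 21, so we need T ≤ 9; T = 9 ≤ 9 — OK.
#8 P² + U² = 25² + 7² = 625 + 49 = 674 — OK.
#9 P = 25, but 25 is required to differ — violated.
#10 W = 15 = 15 (first disjunct) — OK.
#11 T = 9 is odd — OK.
#12 U = 7, and 7 ≠ 4 — OK.

No — constraints 4, 6, 9 are not satisfied.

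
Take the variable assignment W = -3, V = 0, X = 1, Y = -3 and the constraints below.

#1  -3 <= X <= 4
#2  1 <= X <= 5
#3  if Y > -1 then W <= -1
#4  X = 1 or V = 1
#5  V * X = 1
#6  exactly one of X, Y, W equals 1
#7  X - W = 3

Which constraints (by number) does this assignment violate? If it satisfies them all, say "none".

#1 X = 1 lies in [-3, 4]  ✓
#2 X = 1 lies in [1, 5]  ✓
#3 Y = -3, not > -1; antecedent false, conditional vacuously true  ✓
#4 X = 1 = 1 (first disjunct)  ✓
#5 V * X = 0 * 1 = 0, not 1  ✗
#6 X=1, Y=-3, W=-3; 1 of them equals 1  ✓
#7 X - W = 1 - (-3) = 4, not 3  ✗

Constraints 5, 7 are violated.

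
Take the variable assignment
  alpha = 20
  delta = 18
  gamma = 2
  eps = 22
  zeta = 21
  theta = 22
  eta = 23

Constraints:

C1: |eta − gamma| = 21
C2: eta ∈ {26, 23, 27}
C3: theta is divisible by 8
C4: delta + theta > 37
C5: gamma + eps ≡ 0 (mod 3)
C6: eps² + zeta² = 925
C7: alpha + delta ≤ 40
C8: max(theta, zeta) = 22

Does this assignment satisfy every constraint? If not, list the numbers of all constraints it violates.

C1: |23 − 2| = 21 — satisfied.
C2: eta = 23 is in {26, 23, 27} — satisfied.
C3: 22 = 8×2 + 6, so 8 does not divide 22 — violated.
C4: delta + theta = 18 + 22 = 40; 40 > 37 — satisfied.
C5: gamma + eps = 24; 24 mod 3 = 0 — satisfied.
C6: eps² + zeta² = 22² + 21² = 484 + 441 = 925 — satisfied.
C7: alpha + delta = 20 + 18 = 38; 38 ≤ 40 — satisfied.
C8: max(22, 21) = 22 — satisfied.

Violated: 3.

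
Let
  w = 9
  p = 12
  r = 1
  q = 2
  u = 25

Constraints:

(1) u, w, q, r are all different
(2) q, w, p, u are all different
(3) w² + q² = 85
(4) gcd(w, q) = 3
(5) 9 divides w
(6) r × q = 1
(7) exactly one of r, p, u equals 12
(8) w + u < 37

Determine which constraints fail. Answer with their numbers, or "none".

The assignment fails constraints 4, 6.

(1) values 25, 9, 2, 1 are pairwise distinct — OK.
(2) values 2, 9, 12, 25 are pairwise distinct — OK.
(3) w² + q² = 9² + 2² = 81 + 4 = 85 — OK.
(4) gcd(9, 2) = 1, not 3 — violated.
(5) 9 / 9 = 1, so 9 divides 9 — OK.
(6) r × q = 1 × 2 = 2, not 1 — violated.
(7) r=1, p=12, u=25; 1 of them equals 12 — OK.
(8) w + u = 9 + 25 = 34; 34 < 37 — OK.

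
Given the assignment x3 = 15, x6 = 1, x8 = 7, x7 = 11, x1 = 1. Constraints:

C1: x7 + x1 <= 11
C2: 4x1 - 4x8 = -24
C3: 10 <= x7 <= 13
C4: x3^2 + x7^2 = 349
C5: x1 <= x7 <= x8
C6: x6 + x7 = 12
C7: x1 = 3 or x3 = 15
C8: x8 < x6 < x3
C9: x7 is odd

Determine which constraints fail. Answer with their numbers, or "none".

Constraints 1, 4, 5, and 8 do not hold.

C1: x7 + x1 = 11 + 1 = 12; 12 > 11, bound 11 not met — fails.
C2: 4x1 - 4x8 = 4(1) - 4(7) = -24 — holds.
C3: x7 = 11 lies in [10, 13] — holds.
C4: x3^2 + x7^2 = 15^2 + 11^2 = 225 + 121 = 346, not 349 — fails.
C5: values 1, 11, 7; x7 = 11 is not <= x8 = 7 — fails.
C6: x6 + x7 = 1 + 11 = 12 — holds.
C7: x1 = 1 ≠ 3, but x3 = 15 = 15 (second disjunct) — holds.
C8: values 7, 1, 15; x8 = 7 is not < x6 = 1 — fails.
C9: x7 = 11 is odd — holds.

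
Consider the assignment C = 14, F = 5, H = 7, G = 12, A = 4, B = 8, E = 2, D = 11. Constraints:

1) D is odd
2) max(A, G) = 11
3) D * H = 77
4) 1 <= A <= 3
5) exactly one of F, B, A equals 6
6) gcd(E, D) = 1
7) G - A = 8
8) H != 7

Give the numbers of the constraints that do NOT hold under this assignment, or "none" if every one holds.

Constraints 2, 4, 5, and 8 are violated.

1) D = 11 is odd  holds
2) max(4, 12) = 12, not 11  fails
3) D * H = 11 * 7 = 77  holds
4) A = 4 is outside [1, 3]  fails
5) F=5, B=8, A=4; 0 of them equal 6, not exactly one  fails
6) gcd(2, 11) = 1  holds
7) G - A = 12 - 4 = 8  holds
8) H = 7, but 7 is required to differ  fails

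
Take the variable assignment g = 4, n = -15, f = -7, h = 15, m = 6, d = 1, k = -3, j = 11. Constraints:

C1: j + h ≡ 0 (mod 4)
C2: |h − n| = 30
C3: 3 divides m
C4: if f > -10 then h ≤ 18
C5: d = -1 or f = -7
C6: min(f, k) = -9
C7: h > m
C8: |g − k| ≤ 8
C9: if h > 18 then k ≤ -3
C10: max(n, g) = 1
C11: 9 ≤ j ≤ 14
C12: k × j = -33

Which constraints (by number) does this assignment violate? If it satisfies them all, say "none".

C1: j + h = 26; 26 mod 4 = 2, not 0 — does not hold.
C2: |15 − (-15)| = 30 — holds.
C3: 6 / 3 = 2, so 3 divides 6 — holds.
C4: f = -7 > -10, so we need h ≤ 18; h = 15 ≤ 18 — holds.
C5: d = 1 ≠ -1, but f = -7 = -7 (second disjunct) — holds.
C6: min(-7, -3) = -7, not -9 — does not hold.
C7: h = 15, m = 6; 15 > 6 — holds.
C8: |4 − (-3)| = 7; 7 ≤ 8 — holds.
C9: h = 15, not > 18; antecedent false, conditional vacuously true — holds.
C10: max(-15, 4) = 4, not 1 — does not hold.
C11: j = 11 lies in [9, 14] — holds.
C12: k × j = -3 × 11 = -33 — holds.

Constraints 1, 6, 10 do not hold.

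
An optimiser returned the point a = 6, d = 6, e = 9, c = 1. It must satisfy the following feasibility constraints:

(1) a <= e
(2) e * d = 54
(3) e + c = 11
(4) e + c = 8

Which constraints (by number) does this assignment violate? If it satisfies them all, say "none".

(1) a = 6, e = 9; 6 ≤ 9  ✔
(2) e * d = 9 * 6 = 54  ✔
(3) e + c = 9 + 1 = 10, not 11  ✘
(4) e + c = 9 + 1 = 10, not 8  ✘

No — constraints 3, 4 are not satisfied.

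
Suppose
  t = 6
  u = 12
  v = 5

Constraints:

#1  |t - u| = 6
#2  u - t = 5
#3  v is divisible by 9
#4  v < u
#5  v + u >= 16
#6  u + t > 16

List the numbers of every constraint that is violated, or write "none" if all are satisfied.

Constraints 2, 3 do not hold.

#1 |6 - 12| = 6 — OK.
#2 u - t = 12 - 6 = 6, not 5 — violated.
#3 5 = 9*0 + 5, so 9 does not divide 5 — violated.
#4 v = 5, u = 12; 5 < 12 — OK.
#5 v + u = 5 + 12 = 17; 17 ≥ 16 — OK.
#6 u + t = 12 + 6 = 18; 18 > 16 — OK.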